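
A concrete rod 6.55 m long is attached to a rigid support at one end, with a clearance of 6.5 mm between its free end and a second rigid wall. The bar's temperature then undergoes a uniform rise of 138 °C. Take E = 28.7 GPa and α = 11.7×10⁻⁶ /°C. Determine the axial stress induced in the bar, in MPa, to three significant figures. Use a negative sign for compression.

-17.9 MPa

Free thermal expansion αLΔT = 11.7e-6 · 6550 · 138 = 10.58 mm.
The walls engage after the gap closes; constrained expansion = 10.58 − 6.5 = 4.076 mm.
The walls impose strain ε = −(4.076)/6550 = -6.2223e-04; σ = Eε = 28700 · -6.2223e-04 = -17.86 MPa.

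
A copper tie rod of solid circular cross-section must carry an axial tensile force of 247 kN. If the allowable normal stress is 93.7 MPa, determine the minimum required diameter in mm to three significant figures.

57.9 mm

Required area A ≥ P/σ_allow = 247000/93.7 = 2636 mm².
For a solid circular section, d ≥ √(4A/π) = 57.93 mm.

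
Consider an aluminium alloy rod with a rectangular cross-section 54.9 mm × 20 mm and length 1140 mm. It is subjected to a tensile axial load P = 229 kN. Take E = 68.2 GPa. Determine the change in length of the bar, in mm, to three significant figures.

A = 1098 mm².
δ_mech = NL/(AE) = 229000·1140/(1098·68200) = 3.486 mm.

3.49 mm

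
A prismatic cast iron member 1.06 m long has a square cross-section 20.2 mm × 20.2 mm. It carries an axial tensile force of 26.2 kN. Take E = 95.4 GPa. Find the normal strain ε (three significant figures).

A = 408 mm².
σ = N/A = 64.21 MPa; ε = σ/E = 64.21/95400 = 6.731e-04.

6.73e-04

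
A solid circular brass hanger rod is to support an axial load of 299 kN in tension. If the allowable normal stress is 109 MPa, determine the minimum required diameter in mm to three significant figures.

59.1 mm

Required area A ≥ P/σ_allow = 299000/109 = 2743 mm².
For a solid circular section, d ≥ √(4A/π) = 59.1 mm.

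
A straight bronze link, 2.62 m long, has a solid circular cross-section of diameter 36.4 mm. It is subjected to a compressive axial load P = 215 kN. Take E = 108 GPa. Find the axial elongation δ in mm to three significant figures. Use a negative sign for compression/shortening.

A = 1041 mm².
δ_mech = NL/(AE) = -215000·2620/(1041·108000) = -5.012 mm.

-5.01 mm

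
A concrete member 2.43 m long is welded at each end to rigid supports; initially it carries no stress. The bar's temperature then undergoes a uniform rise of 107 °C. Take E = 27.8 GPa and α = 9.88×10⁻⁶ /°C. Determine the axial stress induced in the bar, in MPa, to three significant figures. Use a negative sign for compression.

Free thermal expansion αLΔT = 9.88e-6 · 2430 · 107 = 2.569 mm.
The walls impose strain ε = −(2.569)/2430 = -1.0572e-03; σ = Eε = 27800 · -1.0572e-03 = -29.39 MPa.

-29.4 MPa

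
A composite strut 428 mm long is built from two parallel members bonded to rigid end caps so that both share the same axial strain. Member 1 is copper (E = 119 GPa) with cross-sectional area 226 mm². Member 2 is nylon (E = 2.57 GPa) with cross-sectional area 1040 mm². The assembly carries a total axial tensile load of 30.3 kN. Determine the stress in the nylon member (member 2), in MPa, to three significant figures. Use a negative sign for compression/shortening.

2.63 MPa

Equal strain + equilibrium ⇒ each member carries load in proportion to AE: A₁E₁ = 26890000 N, A₂E₂ = 2673000 N, ΣAE = 29570000 N.
σ₂ = P·E₂/ΣAE = 30300·2570/29570000 = 2.634 MPa.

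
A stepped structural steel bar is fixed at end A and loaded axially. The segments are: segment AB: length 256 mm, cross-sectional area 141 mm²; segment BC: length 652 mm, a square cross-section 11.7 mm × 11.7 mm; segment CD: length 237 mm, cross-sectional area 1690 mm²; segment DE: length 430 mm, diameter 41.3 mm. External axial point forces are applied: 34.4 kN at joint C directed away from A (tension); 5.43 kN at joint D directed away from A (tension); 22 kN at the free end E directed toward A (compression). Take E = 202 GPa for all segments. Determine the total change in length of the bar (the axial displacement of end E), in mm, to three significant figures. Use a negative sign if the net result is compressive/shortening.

0.534 mm

Internal axial forces (sectioning from the free end, tension +): N_DE = -22 kN, N_CD = -16.57 kN, N_BC = 17.83 kN, N_AB = 17.83 kN.
A_BC = 136.9 mm².
A_DE = 1340 mm².
δ_AB = 17830·256/(141·202000) = 0.1603 mm
δ_BC = 17830·652/(136.9·202000) = 0.4204 mm
δ_CD = -16570·237/(1690·202000) = -0.0115 mm
δ_DE = -22000·430/(1340·202000) = -0.03496 mm
δ = Σδ_i = 0.5342 mm.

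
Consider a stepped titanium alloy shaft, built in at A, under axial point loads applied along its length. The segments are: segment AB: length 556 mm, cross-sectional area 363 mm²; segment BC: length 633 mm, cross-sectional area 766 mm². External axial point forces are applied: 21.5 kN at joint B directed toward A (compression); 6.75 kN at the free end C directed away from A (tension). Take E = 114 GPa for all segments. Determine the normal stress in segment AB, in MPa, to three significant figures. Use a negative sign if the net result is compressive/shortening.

-40.6 MPa

Internal axial forces (sectioning from the free end, tension +): N_BC = 6.75 kN, N_AB = -14.75 kN.
σ_AB = N_AB/A_AB = -14750/363 = -40.63 MPa.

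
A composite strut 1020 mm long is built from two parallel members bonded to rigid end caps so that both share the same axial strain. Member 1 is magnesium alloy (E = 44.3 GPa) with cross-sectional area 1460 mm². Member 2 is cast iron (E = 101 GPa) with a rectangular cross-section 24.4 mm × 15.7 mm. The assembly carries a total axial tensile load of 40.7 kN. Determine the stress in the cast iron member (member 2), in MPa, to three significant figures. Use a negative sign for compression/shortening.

A_2 = 383.1 mm².
Equal strain + equilibrium ⇒ each member carries load in proportion to AE: A₁E₁ = 64680000 N, A₂E₂ = 38690000 N, ΣAE = 103400000 N.
σ₂ = P·E₂/ΣAE = 40700·101000/103400000 = 39.77 MPa.

39.8 MPa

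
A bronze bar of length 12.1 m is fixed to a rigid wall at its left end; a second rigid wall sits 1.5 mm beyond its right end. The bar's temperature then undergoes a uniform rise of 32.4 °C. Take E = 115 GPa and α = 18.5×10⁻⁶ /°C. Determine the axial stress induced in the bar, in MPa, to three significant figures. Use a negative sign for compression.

Free thermal expansion αLΔT = 18.5e-6 · 12100 · 32.4 = 7.253 mm.
The walls engage after the gap closes; constrained expansion = 7.253 − 1.5 = 5.753 mm.
The walls impose strain ε = −(5.753)/12100 = -4.7543e-04; σ = Eε = 115000 · -4.7543e-04 = -54.67 MPa.

-54.7 MPa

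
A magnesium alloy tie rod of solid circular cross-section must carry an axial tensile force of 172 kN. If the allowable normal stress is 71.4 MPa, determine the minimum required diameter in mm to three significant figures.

Required area A ≥ P/σ_allow = 172000/71.4 = 2409 mm².
For a solid circular section, d ≥ √(4A/π) = 55.38 mm.

55.4 mm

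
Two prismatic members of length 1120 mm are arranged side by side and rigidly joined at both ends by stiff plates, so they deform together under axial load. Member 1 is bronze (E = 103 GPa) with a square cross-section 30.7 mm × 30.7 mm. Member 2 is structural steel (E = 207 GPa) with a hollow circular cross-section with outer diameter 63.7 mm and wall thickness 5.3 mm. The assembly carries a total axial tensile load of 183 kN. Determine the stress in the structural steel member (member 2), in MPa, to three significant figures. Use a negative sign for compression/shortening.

127 MPa

A_1 = 942.5 mm².
A_2 = 972.4 mm².
Equal strain + equilibrium ⇒ each member carries load in proportion to AE: A₁E₁ = 97080000 N, A₂E₂ = 201300000 N, ΣAE = 298400000 N.
σ₂ = P·E₂/ΣAE = 183000·207000/298400000 = 127 MPa.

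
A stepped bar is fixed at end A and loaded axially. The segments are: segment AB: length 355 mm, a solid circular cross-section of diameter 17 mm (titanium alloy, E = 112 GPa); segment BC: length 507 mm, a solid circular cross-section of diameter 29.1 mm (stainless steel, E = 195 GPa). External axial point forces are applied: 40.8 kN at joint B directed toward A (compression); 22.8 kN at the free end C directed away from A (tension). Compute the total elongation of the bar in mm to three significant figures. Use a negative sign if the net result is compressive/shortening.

-0.162 mm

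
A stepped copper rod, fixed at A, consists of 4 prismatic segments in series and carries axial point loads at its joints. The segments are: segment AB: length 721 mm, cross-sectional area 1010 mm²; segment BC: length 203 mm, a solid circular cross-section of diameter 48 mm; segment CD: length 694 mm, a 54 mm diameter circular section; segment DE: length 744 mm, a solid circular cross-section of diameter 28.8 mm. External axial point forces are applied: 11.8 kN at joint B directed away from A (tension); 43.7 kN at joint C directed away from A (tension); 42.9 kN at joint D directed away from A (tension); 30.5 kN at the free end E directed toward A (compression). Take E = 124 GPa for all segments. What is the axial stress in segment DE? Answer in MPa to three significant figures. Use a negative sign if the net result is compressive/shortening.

-46.8 MPa

Internal axial forces (sectioning from the free end, tension +): N_DE = -30.5 kN, N_CD = 12.4 kN, N_BC = 56.1 kN, N_AB = 67.9 kN.
A_DE = 651.4 mm².
σ_DE = N_DE/A_DE = -30500/651.4 = -46.82 MPa.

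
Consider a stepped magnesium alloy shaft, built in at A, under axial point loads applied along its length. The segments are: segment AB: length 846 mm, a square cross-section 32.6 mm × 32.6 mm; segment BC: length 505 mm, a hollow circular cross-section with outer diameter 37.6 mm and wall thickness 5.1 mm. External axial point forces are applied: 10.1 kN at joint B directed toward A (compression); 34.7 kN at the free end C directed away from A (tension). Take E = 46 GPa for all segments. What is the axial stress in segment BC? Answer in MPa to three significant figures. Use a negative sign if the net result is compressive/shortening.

66.6 MPa

Internal axial forces (sectioning from the free end, tension +): N_BC = 34.7 kN, N_AB = 24.6 kN.
A_BC = 520.7 mm².
σ_BC = N_BC/A_BC = 34700/520.7 = 66.64 MPa.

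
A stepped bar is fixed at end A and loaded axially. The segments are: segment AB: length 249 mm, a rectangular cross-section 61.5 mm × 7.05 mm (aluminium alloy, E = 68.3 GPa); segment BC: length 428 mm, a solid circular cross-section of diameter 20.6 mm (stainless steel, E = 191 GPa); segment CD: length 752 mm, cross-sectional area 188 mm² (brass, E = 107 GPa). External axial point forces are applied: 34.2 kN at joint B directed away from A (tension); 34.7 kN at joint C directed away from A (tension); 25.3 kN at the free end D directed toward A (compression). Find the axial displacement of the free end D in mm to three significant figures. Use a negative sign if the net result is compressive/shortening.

Internal axial forces (sectioning from the free end, tension +): N_CD = -25.3 kN, N_BC = 9.4 kN, N_AB = 43.6 kN.
A_AB = 433.6 mm².
A_BC = 333.3 mm².
δ_AB = 43600·249/(433.6·68300) = 0.3666 mm
δ_BC = 9400·428/(333.3·191000) = 0.0632 mm
δ_CD = -25300·752/(188·107000) = -0.9458 mm
δ = Σδ_i = -0.516 mm.

-0.516 mm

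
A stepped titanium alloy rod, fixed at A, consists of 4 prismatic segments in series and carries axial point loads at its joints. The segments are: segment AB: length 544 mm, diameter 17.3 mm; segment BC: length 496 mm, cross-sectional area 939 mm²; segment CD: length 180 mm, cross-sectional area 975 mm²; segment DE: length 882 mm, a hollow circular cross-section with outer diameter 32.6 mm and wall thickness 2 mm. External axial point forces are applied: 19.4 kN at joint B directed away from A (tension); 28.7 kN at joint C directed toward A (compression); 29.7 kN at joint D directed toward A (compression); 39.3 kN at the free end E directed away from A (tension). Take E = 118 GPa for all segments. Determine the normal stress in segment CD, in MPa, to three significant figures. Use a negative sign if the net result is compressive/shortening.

9.85 MPa

Internal axial forces (sectioning from the free end, tension +): N_DE = 39.3 kN, N_CD = 9.6 kN, N_BC = -19.1 kN, N_AB = 0.3 kN.
σ_CD = N_CD/A_CD = 9600/975 = 9.846 MPa.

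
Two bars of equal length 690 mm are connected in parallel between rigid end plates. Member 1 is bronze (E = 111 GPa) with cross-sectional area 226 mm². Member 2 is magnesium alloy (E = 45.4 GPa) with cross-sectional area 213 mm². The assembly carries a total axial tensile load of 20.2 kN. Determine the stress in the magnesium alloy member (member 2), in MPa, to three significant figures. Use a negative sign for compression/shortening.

26.4 MPa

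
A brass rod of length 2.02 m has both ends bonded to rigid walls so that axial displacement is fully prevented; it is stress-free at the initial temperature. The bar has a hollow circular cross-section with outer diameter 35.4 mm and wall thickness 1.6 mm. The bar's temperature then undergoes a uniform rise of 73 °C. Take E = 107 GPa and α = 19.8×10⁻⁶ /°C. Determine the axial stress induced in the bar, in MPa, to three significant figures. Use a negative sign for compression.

-155 MPa

Free thermal expansion αLΔT = 19.8e-6 · 2020 · 73 = 2.92 mm.
The walls impose strain ε = −(2.92)/2020 = -1.4454e-03; σ = Eε = 107000 · -1.4454e-03 = -154.7 MPa.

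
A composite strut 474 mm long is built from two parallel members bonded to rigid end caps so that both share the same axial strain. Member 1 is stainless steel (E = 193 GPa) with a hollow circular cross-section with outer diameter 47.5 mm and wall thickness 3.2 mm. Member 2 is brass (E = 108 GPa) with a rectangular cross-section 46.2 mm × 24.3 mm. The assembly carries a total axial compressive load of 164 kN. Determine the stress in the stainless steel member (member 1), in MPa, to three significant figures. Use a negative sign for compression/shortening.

-153 MPa

A_1 = 445.4 mm².
A_2 = 1123 mm².
Equal strain + equilibrium ⇒ each member carries load in proportion to AE: A₁E₁ = 85950000 N, A₂E₂ = 121200000 N, ΣAE = 207200000 N.
σ₁ = P·E₁/ΣAE = -164000·193000/207200000 = -152.8 MPa.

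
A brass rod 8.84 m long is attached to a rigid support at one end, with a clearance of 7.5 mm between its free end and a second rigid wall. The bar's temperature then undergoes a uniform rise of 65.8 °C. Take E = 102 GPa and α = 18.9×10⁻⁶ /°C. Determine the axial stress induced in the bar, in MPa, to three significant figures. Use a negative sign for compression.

Free thermal expansion αLΔT = 18.9e-6 · 8840 · 65.8 = 10.99 mm.
The walls engage after the gap closes; constrained expansion = 10.99 − 7.5 = 3.494 mm.
The walls impose strain ε = −(3.494)/8840 = -3.9520e-04; σ = Eε = 102000 · -3.9520e-04 = -40.31 MPa.

-40.3 MPa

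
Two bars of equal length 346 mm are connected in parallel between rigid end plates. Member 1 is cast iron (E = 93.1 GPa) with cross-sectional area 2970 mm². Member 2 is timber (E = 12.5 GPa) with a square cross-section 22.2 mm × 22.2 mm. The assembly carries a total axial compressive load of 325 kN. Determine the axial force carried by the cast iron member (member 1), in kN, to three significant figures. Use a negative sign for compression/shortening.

-318 kN

A_2 = 492.8 mm².
Equal strain + equilibrium ⇒ each member carries load in proportion to AE: A₁E₁ = 276500000 N, A₂E₂ = 6160000 N, ΣAE = 282700000 N.
F₁ = P·A₁E₁/ΣAE = -325000·276500000/282700000 = -317900 N.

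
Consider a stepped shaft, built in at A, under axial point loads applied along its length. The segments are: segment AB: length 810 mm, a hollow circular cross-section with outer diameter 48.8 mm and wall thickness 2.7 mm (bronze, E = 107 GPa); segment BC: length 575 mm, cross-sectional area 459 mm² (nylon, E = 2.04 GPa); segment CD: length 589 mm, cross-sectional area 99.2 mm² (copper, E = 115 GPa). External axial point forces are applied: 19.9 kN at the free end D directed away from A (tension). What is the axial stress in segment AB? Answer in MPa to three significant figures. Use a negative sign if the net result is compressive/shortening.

50.9 MPa

Internal axial forces (sectioning from the free end, tension +): N_CD = 19.9 kN, N_BC = 19.9 kN, N_AB = 19.9 kN.
A_AB = 391 mm².
σ_AB = N_AB/A_AB = 19900/391 = 50.89 MPa.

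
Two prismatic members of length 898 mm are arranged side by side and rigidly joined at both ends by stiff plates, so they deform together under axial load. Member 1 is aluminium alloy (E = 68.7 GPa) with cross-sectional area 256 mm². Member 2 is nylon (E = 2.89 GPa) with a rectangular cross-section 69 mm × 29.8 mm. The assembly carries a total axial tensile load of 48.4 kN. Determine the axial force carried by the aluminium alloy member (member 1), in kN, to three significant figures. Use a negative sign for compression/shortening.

36.2 kN

A_2 = 2056 mm².
Equal strain + equilibrium ⇒ each member carries load in proportion to AE: A₁E₁ = 17590000 N, A₂E₂ = 5942000 N, ΣAE = 23530000 N.
F₁ = P·A₁E₁/ΣAE = 48400·17590000/23530000 = 36180 N.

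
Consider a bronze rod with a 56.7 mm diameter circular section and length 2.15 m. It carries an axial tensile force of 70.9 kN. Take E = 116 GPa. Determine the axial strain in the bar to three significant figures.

A = 2525 mm².
σ = N/A = 28.08 MPa; ε = σ/E = 28.08/116000 = 2.421e-04.

2.42e-04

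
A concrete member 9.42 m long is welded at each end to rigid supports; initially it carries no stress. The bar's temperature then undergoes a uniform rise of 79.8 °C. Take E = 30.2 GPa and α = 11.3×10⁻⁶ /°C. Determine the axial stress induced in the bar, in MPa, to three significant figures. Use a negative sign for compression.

-27.2 MPa

Free thermal expansion αLΔT = 11.3e-6 · 9420 · 79.8 = 8.494 mm.
The walls impose strain ε = −(8.494)/9420 = -9.0174e-04; σ = Eε = 30200 · -9.0174e-04 = -27.23 MPa.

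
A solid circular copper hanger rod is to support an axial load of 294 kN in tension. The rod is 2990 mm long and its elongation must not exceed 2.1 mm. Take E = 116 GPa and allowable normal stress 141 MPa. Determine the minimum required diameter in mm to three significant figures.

67.8 mm

Required area A ≥ P/σ_allow = 294000/141 = 2085 mm².
For a solid circular section, d ≥ √(4A/π) = 51.53 mm.
Elongation limit: A ≥ PL/(Eδ_allow) = 294000·2990/(116000·2.1) = 3609 mm² ⇒ d ≥ 67.78 mm.
The elongation limit governs.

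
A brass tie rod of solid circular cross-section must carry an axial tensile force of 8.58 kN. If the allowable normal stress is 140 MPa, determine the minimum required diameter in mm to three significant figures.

Required area A ≥ P/σ_allow = 8580/140 = 61.29 mm².
For a solid circular section, d ≥ √(4A/π) = 8.834 mm.

8.83 mm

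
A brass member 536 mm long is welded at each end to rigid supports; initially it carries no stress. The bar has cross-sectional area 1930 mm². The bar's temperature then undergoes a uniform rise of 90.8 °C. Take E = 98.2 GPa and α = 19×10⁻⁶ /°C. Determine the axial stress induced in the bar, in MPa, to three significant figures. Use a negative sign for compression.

Free thermal expansion αLΔT = 19e-6 · 536 · 90.8 = 0.9247 mm.
The walls impose strain ε = −(0.9247)/536 = -1.7252e-03; σ = Eε = 98200 · -1.7252e-03 = -169.4 MPa.

-169 MPa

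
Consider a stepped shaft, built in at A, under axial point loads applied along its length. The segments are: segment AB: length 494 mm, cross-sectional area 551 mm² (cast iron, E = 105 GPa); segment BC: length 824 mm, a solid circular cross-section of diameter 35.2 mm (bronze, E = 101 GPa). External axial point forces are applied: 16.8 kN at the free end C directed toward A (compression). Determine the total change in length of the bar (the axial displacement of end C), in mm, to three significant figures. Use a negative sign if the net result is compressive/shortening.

Internal axial forces (sectioning from the free end, tension +): N_BC = -16.8 kN, N_AB = -16.8 kN.
A_BC = 973.1 mm².
δ_AB = -16800·494/(551·105000) = -0.1434 mm
δ_BC = -16800·824/(973.1·101000) = -0.1408 mm
δ = Σδ_i = -0.2843 mm.

-0.284 mm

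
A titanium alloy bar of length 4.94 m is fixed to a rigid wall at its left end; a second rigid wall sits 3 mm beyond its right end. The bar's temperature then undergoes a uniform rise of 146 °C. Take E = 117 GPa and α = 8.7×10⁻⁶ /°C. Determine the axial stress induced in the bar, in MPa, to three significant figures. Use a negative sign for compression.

-77.6 MPa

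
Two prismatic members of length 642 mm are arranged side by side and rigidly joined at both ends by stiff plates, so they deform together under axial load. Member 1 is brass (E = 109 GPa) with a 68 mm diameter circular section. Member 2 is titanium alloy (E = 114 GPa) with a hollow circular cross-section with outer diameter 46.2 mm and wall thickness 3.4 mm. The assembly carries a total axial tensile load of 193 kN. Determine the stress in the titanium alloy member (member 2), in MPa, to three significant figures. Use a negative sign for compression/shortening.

A_1 = 3632 mm².
A_2 = 457.2 mm².
Equal strain + equilibrium ⇒ each member carries load in proportion to AE: A₁E₁ = 395900000 N, A₂E₂ = 52120000 N, ΣAE = 448000000 N.
σ₂ = P·E₂/ΣAE = 193000·114000/448000000 = 49.11 MPa.

49.1 MPa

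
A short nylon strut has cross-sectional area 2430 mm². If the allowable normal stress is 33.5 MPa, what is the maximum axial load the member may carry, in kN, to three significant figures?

81.4 kN

P_max = σ_allow · A = 33.5 · 2430 = 81400 N = 81.41 kN.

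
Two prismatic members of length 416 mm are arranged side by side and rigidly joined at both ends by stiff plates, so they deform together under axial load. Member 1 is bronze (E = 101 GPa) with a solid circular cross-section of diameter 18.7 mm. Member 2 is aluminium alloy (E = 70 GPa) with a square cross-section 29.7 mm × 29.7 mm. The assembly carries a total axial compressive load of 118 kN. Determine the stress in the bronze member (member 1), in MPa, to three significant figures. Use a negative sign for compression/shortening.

A_1 = 274.6 mm².
A_2 = 882.1 mm².
Equal strain + equilibrium ⇒ each member carries load in proportion to AE: A₁E₁ = 27740000 N, A₂E₂ = 61750000 N, ΣAE = 89490000 N.
σ₁ = P·E₁/ΣAE = -118000·101000/89490000 = -133.2 MPa.

-133 MPa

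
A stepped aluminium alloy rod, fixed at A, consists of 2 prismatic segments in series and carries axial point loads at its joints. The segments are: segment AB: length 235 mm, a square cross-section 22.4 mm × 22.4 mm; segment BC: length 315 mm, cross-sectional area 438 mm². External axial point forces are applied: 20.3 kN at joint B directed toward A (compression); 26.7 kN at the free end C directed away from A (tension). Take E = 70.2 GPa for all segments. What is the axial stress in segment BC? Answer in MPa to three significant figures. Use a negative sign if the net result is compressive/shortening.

Internal axial forces (sectioning from the free end, tension +): N_BC = 26.7 kN, N_AB = 6.4 kN.
σ_BC = N_BC/A_BC = 26700/438 = 60.96 MPa.

61.0 MPa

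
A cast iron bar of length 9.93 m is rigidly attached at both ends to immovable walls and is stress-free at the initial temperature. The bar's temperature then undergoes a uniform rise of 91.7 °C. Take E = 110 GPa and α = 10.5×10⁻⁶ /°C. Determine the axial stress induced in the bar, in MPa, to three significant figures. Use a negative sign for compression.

Free thermal expansion αLΔT = 10.5e-6 · 9930 · 91.7 = 9.561 mm.
The walls impose strain ε = −(9.561)/9930 = -9.6285e-04; σ = Eε = 110000 · -9.6285e-04 = -105.9 MPa.

-106 MPa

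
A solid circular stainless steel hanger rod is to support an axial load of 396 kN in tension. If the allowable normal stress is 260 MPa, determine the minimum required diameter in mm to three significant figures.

44.0 mm

Required area A ≥ P/σ_allow = 396000/260 = 1523 mm².
For a solid circular section, d ≥ √(4A/π) = 44.04 mm.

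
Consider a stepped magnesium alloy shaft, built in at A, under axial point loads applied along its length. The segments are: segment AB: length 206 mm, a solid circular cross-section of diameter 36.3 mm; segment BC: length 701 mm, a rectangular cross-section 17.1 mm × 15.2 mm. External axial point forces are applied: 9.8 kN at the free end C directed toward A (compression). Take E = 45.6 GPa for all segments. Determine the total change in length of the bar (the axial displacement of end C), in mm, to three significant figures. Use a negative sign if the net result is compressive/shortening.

-0.622 mm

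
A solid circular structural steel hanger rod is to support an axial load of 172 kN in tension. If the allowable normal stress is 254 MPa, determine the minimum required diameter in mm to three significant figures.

29.4 mm

Required area A ≥ P/σ_allow = 172000/254 = 677.2 mm².
For a solid circular section, d ≥ √(4A/π) = 29.36 mm.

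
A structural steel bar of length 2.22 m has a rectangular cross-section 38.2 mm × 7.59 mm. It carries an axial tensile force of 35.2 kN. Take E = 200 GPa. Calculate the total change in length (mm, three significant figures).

1.35 mm

A = 289.9 mm².
δ_mech = NL/(AE) = 35200·2220/(289.9·200000) = 1.348 mm.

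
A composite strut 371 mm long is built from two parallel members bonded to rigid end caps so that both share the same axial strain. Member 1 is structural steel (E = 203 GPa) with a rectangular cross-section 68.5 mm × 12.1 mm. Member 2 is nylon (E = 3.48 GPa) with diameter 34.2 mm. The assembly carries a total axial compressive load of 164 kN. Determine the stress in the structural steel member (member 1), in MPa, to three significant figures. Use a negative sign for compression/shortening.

-194 MPa

A_1 = 828.9 mm².
A_2 = 918.6 mm².
Equal strain + equilibrium ⇒ each member carries load in proportion to AE: A₁E₁ = 168300000 N, A₂E₂ = 3197000 N, ΣAE = 171500000 N.
σ₁ = P·E₁/ΣAE = -164000·203000/171500000 = -194.2 MPa.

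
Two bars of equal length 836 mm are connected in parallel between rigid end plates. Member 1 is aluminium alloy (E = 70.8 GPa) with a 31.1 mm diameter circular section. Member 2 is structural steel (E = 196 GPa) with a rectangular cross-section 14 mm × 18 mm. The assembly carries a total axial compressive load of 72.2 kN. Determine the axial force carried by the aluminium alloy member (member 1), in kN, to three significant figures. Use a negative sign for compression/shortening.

A_1 = 759.6 mm².
A_2 = 252 mm².
Equal strain + equilibrium ⇒ each member carries load in proportion to AE: A₁E₁ = 53780000 N, A₂E₂ = 49390000 N, ΣAE = 103200000 N.
F₁ = P·A₁E₁/ΣAE = -72200·53780000/103200000 = -37640 N.

-37.6 kN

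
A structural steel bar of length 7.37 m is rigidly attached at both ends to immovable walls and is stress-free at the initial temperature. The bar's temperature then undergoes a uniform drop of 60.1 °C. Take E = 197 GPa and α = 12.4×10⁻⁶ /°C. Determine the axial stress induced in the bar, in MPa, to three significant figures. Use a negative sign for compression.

147 MPa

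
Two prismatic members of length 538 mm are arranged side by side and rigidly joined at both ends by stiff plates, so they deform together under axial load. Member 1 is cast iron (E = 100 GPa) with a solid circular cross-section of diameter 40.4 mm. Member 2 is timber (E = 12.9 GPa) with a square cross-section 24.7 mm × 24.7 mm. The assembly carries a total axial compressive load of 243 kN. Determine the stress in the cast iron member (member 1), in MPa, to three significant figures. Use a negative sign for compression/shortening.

-179 MPa

A_1 = 1282 mm².
A_2 = 610.1 mm².
Equal strain + equilibrium ⇒ each member carries load in proportion to AE: A₁E₁ = 128200000 N, A₂E₂ = 7870000 N, ΣAE = 136100000 N.
σ₁ = P·E₁/ΣAE = -243000·100000/136100000 = -178.6 MPa.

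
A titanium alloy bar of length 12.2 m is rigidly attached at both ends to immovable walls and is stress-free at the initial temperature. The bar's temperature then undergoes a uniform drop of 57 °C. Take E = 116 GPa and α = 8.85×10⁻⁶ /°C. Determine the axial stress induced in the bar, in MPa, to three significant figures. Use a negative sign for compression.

Free thermal expansion αLΔT = 8.85e-6 · 12200 · -57 = -6.154 mm.
The walls impose strain ε = −(-6.154)/12200 = 5.0445e-04; σ = Eε = 116000 · 5.0445e-04 = 58.52 MPa.

58.5 MPa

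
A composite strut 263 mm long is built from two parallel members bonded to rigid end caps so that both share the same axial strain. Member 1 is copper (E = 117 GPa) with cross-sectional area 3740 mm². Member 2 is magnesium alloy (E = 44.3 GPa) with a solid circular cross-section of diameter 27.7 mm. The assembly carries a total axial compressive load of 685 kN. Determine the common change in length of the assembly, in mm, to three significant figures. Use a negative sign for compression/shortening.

A_2 = 602.6 mm².
Equal strain + equilibrium ⇒ each member carries load in proportion to AE: A₁E₁ = 437600000 N, A₂E₂ = 26700000 N, ΣAE = 464300000 N.
δ = PL/ΣAE = -685000·263/464300000 = -0.388 mm.

-0.388 mm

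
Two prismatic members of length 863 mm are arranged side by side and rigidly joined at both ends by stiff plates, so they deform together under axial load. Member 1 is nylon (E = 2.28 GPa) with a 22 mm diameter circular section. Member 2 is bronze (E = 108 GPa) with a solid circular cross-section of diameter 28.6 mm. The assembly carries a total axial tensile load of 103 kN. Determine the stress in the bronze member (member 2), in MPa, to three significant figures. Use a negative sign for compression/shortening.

158 MPa

A_1 = 380.1 mm².
A_2 = 642.4 mm².
Equal strain + equilibrium ⇒ each member carries load in proportion to AE: A₁E₁ = 866700 N, A₂E₂ = 69380000 N, ΣAE = 70250000 N.
σ₂ = P·E₂/ΣAE = 103000·108000/70250000 = 158.4 MPa.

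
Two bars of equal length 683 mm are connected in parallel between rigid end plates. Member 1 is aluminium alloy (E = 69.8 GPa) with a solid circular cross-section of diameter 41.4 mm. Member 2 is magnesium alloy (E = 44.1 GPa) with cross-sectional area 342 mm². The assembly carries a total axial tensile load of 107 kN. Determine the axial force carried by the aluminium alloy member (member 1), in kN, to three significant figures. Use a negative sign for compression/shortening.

92.2 kN

A_1 = 1346 mm².
Equal strain + equilibrium ⇒ each member carries load in proportion to AE: A₁E₁ = 93960000 N, A₂E₂ = 15080000 N, ΣAE = 109000000 N.
F₁ = P·A₁E₁/ΣAE = 107000·93960000/109000000 = 92200 N.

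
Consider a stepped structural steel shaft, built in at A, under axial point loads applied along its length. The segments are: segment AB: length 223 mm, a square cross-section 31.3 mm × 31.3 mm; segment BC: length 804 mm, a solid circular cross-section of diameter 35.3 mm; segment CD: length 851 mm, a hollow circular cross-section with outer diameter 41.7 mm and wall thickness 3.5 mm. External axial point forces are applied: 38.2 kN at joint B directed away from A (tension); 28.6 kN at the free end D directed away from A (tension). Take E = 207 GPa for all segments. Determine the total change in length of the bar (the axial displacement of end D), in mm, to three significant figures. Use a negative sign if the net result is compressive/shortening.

0.467 mm

Internal axial forces (sectioning from the free end, tension +): N_CD = 28.6 kN, N_BC = 28.6 kN, N_AB = 66.8 kN.
A_AB = 979.7 mm².
A_BC = 978.7 mm².
A_CD = 420 mm².
δ_AB = 66800·223/(979.7·207000) = 0.07346 mm
δ_BC = 28600·804/(978.7·207000) = 0.1135 mm
δ_CD = 28600·851/(420·207000) = 0.2799 mm
δ = Σδ_i = 0.4669 mm.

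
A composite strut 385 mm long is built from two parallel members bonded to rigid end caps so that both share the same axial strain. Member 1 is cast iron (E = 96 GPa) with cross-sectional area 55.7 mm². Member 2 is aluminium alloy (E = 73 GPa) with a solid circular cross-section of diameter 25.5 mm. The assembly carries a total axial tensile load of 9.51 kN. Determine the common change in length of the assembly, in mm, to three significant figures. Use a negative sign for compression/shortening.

A_2 = 510.7 mm².
Equal strain + equilibrium ⇒ each member carries load in proportion to AE: A₁E₁ = 5347000 N, A₂E₂ = 37280000 N, ΣAE = 42630000 N.
δ = PL/ΣAE = 9510·385/42630000 = 0.08589 mm.

0.0859 mm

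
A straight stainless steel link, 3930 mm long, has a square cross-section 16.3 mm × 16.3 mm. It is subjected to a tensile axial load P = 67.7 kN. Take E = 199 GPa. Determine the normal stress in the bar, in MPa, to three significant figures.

255 MPa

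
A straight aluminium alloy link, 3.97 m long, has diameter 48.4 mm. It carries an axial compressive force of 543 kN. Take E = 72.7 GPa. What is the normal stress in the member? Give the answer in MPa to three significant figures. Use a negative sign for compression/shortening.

-295 MPa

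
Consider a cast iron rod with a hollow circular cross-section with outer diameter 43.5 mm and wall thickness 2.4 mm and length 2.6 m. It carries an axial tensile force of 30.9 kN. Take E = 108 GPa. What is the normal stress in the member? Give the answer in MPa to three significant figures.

A = 309.9 mm².
σ = N/A = 30900/309.9 = 99.71 MPa.

99.7 MPa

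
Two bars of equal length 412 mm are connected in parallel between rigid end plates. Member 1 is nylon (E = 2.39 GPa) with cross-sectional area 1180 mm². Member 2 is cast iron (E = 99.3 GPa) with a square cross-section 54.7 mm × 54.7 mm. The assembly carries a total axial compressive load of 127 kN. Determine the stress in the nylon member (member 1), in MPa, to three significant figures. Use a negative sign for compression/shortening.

-1.01 MPa

A_2 = 2992 mm².
Equal strain + equilibrium ⇒ each member carries load in proportion to AE: A₁E₁ = 2820000 N, A₂E₂ = 297100000 N, ΣAE = 299900000 N.
σ₁ = P·E₁/ΣAE = -127000·2390/299900000 = -1.012 MPa.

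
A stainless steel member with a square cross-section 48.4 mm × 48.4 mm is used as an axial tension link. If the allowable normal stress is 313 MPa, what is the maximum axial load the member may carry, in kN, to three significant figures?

733 kN

A = 2343 mm².
P_max = σ_allow · A = 313 · 2343 = 733200 N = 733.2 kN.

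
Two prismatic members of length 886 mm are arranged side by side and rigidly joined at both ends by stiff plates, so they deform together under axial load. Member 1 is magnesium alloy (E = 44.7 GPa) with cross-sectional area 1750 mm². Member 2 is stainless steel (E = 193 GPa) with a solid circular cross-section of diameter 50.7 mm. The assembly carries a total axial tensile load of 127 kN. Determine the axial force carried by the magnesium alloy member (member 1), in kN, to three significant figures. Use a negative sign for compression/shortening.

21.2 kN

A_2 = 2019 mm².
Equal strain + equilibrium ⇒ each member carries load in proportion to AE: A₁E₁ = 78220000 N, A₂E₂ = 389600000 N, ΣAE = 467900000 N.
F₁ = P·A₁E₁/ΣAE = 127000·78220000/467900000 = 21230 N.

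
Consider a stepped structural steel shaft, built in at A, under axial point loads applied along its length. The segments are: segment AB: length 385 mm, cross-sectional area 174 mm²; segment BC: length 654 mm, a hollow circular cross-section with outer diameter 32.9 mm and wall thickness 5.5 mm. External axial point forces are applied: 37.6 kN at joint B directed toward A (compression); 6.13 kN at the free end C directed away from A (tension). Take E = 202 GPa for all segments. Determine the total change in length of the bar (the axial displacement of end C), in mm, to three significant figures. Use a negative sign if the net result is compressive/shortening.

-0.303 mm

Internal axial forces (sectioning from the free end, tension +): N_BC = 6.13 kN, N_AB = -31.47 kN.
A_BC = 473.4 mm².
δ_AB = -31470·385/(174·202000) = -0.3447 mm
δ_BC = 6130·654/(473.4·202000) = 0.04192 mm
δ = Σδ_i = -0.3028 mm.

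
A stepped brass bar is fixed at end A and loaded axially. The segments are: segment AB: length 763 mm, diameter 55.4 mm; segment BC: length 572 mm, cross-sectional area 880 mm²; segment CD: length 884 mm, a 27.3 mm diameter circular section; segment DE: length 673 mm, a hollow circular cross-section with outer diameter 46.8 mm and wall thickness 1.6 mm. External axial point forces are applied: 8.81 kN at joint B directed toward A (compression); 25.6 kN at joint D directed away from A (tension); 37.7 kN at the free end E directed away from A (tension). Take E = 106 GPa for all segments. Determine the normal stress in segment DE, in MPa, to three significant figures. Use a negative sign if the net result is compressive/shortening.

Internal axial forces (sectioning from the free end, tension +): N_DE = 37.7 kN, N_CD = 63.3 kN, N_BC = 63.3 kN, N_AB = 54.49 kN.
A_DE = 227.2 mm².
σ_DE = N_DE/A_DE = 37700/227.2 = 165.9 MPa.

166 MPa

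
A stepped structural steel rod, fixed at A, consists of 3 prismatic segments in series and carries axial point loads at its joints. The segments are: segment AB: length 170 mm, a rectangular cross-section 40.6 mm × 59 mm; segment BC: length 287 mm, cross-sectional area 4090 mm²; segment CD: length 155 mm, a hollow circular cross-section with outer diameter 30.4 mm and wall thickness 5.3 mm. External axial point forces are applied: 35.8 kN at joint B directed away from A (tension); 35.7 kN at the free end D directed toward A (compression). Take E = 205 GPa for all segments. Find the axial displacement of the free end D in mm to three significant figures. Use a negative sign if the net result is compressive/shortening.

Internal axial forces (sectioning from the free end, tension +): N_CD = -35.7 kN, N_BC = -35.7 kN, N_AB = 0.1 kN.
A_AB = 2395 mm².
A_CD = 417.9 mm².
δ_AB = 100·170/(2395·205000) = 0.00003462 mm
δ_BC = -35700·287/(4090·205000) = -0.01222 mm
δ_CD = -35700·155/(417.9·205000) = -0.06459 mm
δ = Σδ_i = -0.07677 mm.

-0.0768 mm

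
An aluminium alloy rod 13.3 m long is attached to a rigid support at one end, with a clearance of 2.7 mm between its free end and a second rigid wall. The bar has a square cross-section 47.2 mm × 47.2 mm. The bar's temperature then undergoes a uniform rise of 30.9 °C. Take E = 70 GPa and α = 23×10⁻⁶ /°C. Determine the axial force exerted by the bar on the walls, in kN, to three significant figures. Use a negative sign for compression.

Free thermal expansion αLΔT = 23e-6 · 13300 · 30.9 = 9.452 mm.
The walls engage after the gap closes; constrained expansion = 9.452 − 2.7 = 6.752 mm.
The walls impose strain ε = −(6.752)/13300 = -5.0769e-04; σ = Eε = 70000 · -5.0769e-04 = -35.54 MPa.
Wall reaction R = σ·A = -35.54·2228 = -79170 N = -79.17 kN.

-79.2 kN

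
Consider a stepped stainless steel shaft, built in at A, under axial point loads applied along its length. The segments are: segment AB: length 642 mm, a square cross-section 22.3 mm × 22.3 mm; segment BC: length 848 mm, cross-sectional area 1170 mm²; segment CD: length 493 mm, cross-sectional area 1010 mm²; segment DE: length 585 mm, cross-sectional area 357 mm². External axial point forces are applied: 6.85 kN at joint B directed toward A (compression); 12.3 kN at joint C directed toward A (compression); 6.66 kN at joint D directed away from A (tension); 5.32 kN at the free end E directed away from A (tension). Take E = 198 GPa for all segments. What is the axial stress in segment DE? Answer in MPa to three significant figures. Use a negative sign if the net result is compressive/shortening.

Internal axial forces (sectioning from the free end, tension +): N_DE = 5.32 kN, N_CD = 11.98 kN, N_BC = -0.32 kN, N_AB = -7.17 kN.
σ_DE = N_DE/A_DE = 5320/357 = 14.9 MPa.

14.9 MPa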